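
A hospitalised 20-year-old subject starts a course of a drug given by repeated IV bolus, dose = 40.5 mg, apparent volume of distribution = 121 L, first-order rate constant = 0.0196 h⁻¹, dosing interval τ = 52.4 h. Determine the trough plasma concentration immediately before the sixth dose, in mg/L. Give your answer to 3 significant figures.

0.186 mg/L

C₀ per dose = Dose / Vd = 40.5 / 121 = 0.3347 mg/L
Fraction remaining after one interval: r = e^(−kτ) = e^(−0.01960 × 52.4) = 0.3581
Before dose 6, 5 doses have been given (aged 1τ, 2τ, 3τ, 4τ, 5τ).
C_trough = C₀ × (r + r² + … + r^5) = C₀ × r(1−r^5)/(1−r)
        = 0.3347 × 0.3581 × (1 − 0.005889) / (1 − 0.3581) = 0.1856 mg/L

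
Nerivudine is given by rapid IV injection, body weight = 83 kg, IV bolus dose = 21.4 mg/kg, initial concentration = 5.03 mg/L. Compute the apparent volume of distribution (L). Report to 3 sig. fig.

353 L

Dose = 21.4 × 83 = 1776 mg
Vd = Dose / C₀ = 1776 / 5.03 = 353.1 L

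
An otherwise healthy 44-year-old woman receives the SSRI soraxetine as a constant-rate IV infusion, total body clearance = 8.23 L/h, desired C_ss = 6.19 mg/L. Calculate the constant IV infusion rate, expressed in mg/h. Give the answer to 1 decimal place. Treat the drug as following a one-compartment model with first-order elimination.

At steady state, infusion rate R₀ = Css × CL = 6.19 × 8.230 = 50.94 mg/h

50.9 mg/h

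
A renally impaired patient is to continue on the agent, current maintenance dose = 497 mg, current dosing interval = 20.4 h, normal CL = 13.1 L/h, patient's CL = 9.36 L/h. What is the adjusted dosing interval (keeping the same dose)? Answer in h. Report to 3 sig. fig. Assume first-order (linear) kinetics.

To keep the same average steady-state level, dosing rate must scale with clearance.
CL ratio = 9.36 / 13.1 = 0.7145
New interval (same dose) = 20.4 / 0.7145 = 28.55 h

28.6 h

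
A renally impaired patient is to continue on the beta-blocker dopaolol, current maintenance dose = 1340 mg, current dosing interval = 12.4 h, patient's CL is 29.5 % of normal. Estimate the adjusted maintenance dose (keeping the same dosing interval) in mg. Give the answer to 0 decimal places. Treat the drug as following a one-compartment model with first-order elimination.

To keep the same average steady-state level, dosing rate must scale with clearance.
CL ratio = 29.5 / 100 = 0.2950
New dose (same interval) = 1340 × 0.2950 = 395.3 mg

395 mg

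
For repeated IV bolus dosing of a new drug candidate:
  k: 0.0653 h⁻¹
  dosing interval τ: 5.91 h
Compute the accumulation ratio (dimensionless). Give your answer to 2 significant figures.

3.1

e^(−kτ) = e^(−0.06530 × 5.91) = 0.6798
Accumulation ratio R = 1 / (1 − e^(−kτ)) = 1 / (1 − 0.6798) = 3.123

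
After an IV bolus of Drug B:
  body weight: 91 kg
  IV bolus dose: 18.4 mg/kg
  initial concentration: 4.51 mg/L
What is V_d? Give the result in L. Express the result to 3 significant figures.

Dose = 18.4 × 91 = 1674 mg
Vd = Dose / C₀ = 1674 / 4.51 = 371.2 L

371 L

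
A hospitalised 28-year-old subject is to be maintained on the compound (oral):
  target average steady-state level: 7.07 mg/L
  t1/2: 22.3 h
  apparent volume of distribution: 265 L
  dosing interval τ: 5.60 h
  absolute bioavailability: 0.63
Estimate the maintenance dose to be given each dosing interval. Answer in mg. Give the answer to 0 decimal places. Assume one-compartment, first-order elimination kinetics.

k = ln2 / t½ = 0.693147 / 22.3 = 0.03108 h⁻¹
CL = k × Vd = 0.03108 × 265 = 8.236 L/h
At steady state, F × (Dose/τ) = Css × CL.
Dose = Css × CL × τ / F = 7.07 × 8.236 × 5.60 / 0.63 = 517.6 mg

518 mg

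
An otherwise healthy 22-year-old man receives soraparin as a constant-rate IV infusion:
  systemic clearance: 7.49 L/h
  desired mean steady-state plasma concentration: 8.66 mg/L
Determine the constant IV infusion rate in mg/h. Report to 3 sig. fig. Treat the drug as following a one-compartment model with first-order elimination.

At steady state, infusion rate R₀ = Css × CL = 8.66 × 7.490 = 64.86 mg/h

64.9 mg/h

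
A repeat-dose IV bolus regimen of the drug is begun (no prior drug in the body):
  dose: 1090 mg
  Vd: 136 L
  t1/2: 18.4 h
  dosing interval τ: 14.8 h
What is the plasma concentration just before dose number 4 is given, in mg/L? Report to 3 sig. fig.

C₀ per dose = Dose / Vd = 1090 / 136 = 8.015 mg/L
k = ln2 / t½ = 0.693147 / 18.4 = 0.03767 h⁻¹
Fraction remaining after one interval: r = e^(−kτ) = e^(−0.03767 × 14.8) = 0.5726
Before dose 4, 3 doses have been given (aged 1τ, 2τ, 3τ).
C_trough = C₀ × (r + r² + … + r^3) = C₀ × r(1−r^3)/(1−r)
        = 8.015 × 0.5726 × (1 − 0.1877) / (1 − 0.5726) = 8.722 mg/L

8.72 mg/L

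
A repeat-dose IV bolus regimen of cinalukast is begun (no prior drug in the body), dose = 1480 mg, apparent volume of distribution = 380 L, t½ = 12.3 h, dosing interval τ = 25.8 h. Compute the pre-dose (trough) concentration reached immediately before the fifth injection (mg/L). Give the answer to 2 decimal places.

C₀ per dose = Dose / Vd = 1480 / 380 = 3.895 mg/L
k = ln2 / t½ = 0.693147 / 12.3 = 0.05635 h⁻¹
Fraction remaining after one interval: r = e^(−kτ) = e^(−0.05635 × 25.8) = 0.2337
Before dose 5, 4 doses have been given (aged 1τ, 2τ, 3τ, 4τ).
C_trough = C₀ × (r + r² + … + r^4) = C₀ × r(1−r^4)/(1−r)
        = 3.895 × 0.2337 × (1 − 0.002983) / (1 − 0.2337) = 1.184 mg/L

1.18 mg/L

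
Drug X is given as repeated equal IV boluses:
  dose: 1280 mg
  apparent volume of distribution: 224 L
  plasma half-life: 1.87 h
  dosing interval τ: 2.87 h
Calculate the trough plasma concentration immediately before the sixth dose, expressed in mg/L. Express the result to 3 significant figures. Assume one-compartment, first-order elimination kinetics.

C₀ per dose = Dose / Vd = 1280 / 224 = 5.714 mg/L
k = ln2 / t½ = 0.693147 / 1.87 = 0.3707 h⁻¹
Fraction remaining after one interval: r = e^(−kτ) = e^(−0.3707 × 2.87) = 0.3451
Before dose 6, 5 doses have been given (aged 1τ, 2τ, 3τ, 4τ, 5τ).
C_trough = C₀ × (r + r² + … + r^5) = C₀ × r(1−r^5)/(1−r)
        = 5.714 × 0.3451 × (1 − 0.004895) / (1 − 0.3451) = 2.996 mg/L

3.00 mg/L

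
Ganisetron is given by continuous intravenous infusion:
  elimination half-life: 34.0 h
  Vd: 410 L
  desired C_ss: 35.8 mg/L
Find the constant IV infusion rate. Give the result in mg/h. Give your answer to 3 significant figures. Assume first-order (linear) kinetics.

k = ln2 / t½ = 0.693147 / 34.0 = 0.02039 h⁻¹
CL = k × Vd = 0.02039 × 410 = 8.360 L/h
At steady state, infusion rate R₀ = Css × CL = 35.8 × 8.360 = 299.3 mg/h

299 mg/h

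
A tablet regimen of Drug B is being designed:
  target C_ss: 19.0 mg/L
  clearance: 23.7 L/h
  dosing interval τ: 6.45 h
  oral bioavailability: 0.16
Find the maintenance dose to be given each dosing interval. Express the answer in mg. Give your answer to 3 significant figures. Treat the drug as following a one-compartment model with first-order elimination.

At steady state, F × (Dose/τ) = Css × CL.
Dose = Css × CL × τ / F = 19.0 × 23.70 × 6.45 / 0.16 = 18150 mg

18200 mg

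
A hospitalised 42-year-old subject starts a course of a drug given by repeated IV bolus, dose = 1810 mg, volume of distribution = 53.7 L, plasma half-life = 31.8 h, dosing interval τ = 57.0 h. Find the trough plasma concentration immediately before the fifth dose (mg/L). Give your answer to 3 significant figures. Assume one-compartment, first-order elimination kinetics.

13.6 mg/L

C₀ per dose = Dose / Vd = 1810 / 53.7 = 33.71 mg/L
k = ln2 / t½ = 0.693147 / 31.8 = 0.02180 h⁻¹
Fraction remaining after one interval: r = e^(−kτ) = e^(−0.02180 × 57.0) = 0.2886
Before dose 5, 4 doses have been given (aged 1τ, 2τ, 3τ, 4τ).
C_trough = C₀ × (r + r² + … + r^4) = C₀ × r(1−r^4)/(1−r)
        = 33.71 × 0.2886 × (1 − 0.006937) / (1 − 0.2886) = 13.58 mg/L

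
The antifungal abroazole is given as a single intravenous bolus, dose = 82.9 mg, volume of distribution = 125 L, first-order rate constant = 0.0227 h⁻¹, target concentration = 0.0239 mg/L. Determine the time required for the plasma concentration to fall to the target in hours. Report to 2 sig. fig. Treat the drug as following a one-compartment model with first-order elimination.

150 h

C₀ = Dose / Vd = 82.90 / 125 = 0.6632 mg/L
t = ln(C₀ / C) / k = ln(0.6632 / 0.0239) / 0.02270
  = ln(27.75) / 0.02270 = 3.323 / 0.02270 = 146.4 h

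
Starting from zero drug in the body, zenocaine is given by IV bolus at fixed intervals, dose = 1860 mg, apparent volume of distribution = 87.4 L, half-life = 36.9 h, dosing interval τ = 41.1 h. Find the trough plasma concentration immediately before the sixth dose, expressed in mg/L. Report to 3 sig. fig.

17.9 mg/L

C₀ per dose = Dose / Vd = 1860 / 87.4 = 21.28 mg/L
k = ln2 / t½ = 0.693147 / 36.9 = 0.01878 h⁻¹
Fraction remaining after one interval: r = e^(−kτ) = e^(−0.01878 × 41.1) = 0.4622
Before dose 6, 5 doses have been given (aged 1τ, 2τ, 3τ, 4τ, 5τ).
C_trough = C₀ × (r + r² + … + r^5) = C₀ × r(1−r^5)/(1−r)
        = 21.28 × 0.4622 × (1 − 0.02109) / (1 − 0.4622) = 17.90 mg/L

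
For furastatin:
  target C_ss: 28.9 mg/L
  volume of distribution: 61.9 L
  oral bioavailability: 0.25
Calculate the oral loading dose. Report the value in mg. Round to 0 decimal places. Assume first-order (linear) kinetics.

7156 mg

LD = Css × Vd / F = 28.9 × 61.9 / 0.25 = 7156 mg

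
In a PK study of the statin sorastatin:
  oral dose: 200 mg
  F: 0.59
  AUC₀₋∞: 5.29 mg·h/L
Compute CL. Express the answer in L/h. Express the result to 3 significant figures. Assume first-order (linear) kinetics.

CL = F·Dose / AUC = 0.59 × 200 / 5.29 = 22.31 L/h

22.3 L/h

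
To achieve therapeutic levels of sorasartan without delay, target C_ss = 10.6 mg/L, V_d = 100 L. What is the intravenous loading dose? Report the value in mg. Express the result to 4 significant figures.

LD = Css × Vd = 10.6 × 100 = 1060 mg

1060 mg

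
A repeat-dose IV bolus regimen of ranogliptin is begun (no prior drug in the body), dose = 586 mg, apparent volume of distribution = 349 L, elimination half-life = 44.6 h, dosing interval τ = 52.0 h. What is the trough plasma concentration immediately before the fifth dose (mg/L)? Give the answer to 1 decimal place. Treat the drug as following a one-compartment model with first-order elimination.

C₀ per dose = Dose / Vd = 586 / 349 = 1.679 mg/L
k = ln2 / t½ = 0.693147 / 44.6 = 0.01554 h⁻¹
Fraction remaining after one interval: r = e^(−kτ) = e^(−0.01554 × 52.0) = 0.4457
Before dose 5, 4 doses have been given (aged 1τ, 2τ, 3τ, 4τ).
C_trough = C₀ × (r + r² + … + r^4) = C₀ × r(1−r^4)/(1−r)
        = 1.679 × 0.4457 × (1 − 0.03946) / (1 − 0.4457) = 1.297 mg/L

1.3 mg/L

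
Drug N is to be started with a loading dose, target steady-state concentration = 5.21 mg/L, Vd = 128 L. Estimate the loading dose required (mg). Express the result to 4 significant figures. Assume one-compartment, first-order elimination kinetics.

666.9 mg

LD = Css × Vd = 5.21 × 128 = 666.9 mg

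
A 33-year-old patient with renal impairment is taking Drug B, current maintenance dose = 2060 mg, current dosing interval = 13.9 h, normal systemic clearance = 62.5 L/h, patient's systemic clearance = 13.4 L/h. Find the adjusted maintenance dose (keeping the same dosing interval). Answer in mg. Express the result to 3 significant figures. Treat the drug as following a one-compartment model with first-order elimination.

442 mg

To keep the same average steady-state level, dosing rate must scale with clearance.
CL ratio = 13.4 / 62.5 = 0.2144
New dose (same interval) = 2060 × 0.2144 = 441.7 mg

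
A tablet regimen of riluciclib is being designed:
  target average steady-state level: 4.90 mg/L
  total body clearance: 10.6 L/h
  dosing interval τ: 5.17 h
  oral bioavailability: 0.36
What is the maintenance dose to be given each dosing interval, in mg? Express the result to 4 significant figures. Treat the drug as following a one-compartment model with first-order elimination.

At steady state, F × (Dose/τ) = Css × CL.
Dose = Css × CL × τ / F = 4.90 × 10.60 × 5.17 / 0.36 = 745.9 mg

745.9 mg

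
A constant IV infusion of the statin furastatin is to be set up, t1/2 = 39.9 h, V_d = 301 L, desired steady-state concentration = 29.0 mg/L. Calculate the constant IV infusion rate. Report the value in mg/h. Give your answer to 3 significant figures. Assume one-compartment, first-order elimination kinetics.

152 mg/h

k = ln2 / t½ = 0.693147 / 39.9 = 0.01737 h⁻¹
CL = k × Vd = 0.01737 × 301 = 5.228 L/h
At steady state, infusion rate R₀ = Css × CL = 29.0 × 5.228 = 151.6 mg/h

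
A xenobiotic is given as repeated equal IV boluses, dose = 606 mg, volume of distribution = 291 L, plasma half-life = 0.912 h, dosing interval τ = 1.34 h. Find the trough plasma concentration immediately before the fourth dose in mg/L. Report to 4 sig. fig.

1.122 mg/L

C₀ per dose = Dose / Vd = 606 / 291 = 2.082 mg/L
k = ln2 / t½ = 0.693147 / 0.912 = 0.7600 h⁻¹
Fraction remaining after one interval: r = e^(−kτ) = e^(−0.7600 × 1.34) = 0.3612
Before dose 4, 3 doses have been given (aged 1τ, 2τ, 3τ).
C_trough = C₀ × (r + r² + … + r^3) = C₀ × r(1−r^3)/(1−r)
        = 2.082 × 0.3612 × (1 − 0.04712) / (1 − 0.3612) = 1.122 mg/L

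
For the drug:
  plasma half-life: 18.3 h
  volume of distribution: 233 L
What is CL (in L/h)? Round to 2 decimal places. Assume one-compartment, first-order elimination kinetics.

k = ln2 / t½ = 0.693147 / 18.3 = 0.03788 h⁻¹
CL = k × Vd = 0.03788 × 233 = 8.826 L/h

8.83 L/h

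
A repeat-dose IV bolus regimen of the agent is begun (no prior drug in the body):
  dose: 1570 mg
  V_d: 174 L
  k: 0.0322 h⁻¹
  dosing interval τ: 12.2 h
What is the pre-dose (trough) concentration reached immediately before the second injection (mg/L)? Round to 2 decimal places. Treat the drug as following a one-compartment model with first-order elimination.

6.09 mg/L

C₀ per dose = Dose / Vd = 1570 / 174 = 9.023 mg/L
Fraction remaining after one interval: r = e^(−kτ) = e^(−0.03220 × 12.2) = 0.6751
Before dose 2, 1 dose has been given (aged 1τ).
C_trough = C₀ × r = 9.023 × 0.6751 = 6.091 mg/L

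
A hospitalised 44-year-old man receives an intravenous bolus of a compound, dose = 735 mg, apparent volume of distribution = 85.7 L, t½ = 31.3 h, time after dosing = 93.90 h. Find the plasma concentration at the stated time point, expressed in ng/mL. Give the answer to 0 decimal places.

1072 ng/mL

C₀ = Dose / Vd = 735.0 / 85.7 = 8.576 mg/L
k = ln2 / t½ = 0.693147 / 31.3 = 0.02215 h⁻¹
t / t½ = 93.90 / 31.3 = 3 half-lives
C = C₀ × (1/2)^3 = 8.576 × 0.1250 = 1.072 mg/L
Convert: 1.072 mg/L × 1000 = 1072 ng/mL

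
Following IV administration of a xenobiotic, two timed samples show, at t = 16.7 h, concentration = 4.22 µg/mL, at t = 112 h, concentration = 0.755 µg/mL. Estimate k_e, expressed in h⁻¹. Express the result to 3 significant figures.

0.0181 h⁻¹

k = ln(C₁/C₂) / (t₂ − t₁) = ln(4.22/0.755) / (112 − 16.7)
  = 1.721 / 95.30 = 0.01806 h⁻¹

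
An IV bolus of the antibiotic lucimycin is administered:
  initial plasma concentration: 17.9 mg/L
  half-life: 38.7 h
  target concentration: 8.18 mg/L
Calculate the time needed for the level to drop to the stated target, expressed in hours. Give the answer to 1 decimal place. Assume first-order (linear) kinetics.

k = ln2 / t½ = 0.693147 / 38.7 = 0.01791 h⁻¹
t = ln(C₀ / C) / k = ln(17.90 / 8.18) / 0.01791
  = ln(2.188) / 0.01791 = 0.7830 / 0.01791 = 43.72 h

43.7 h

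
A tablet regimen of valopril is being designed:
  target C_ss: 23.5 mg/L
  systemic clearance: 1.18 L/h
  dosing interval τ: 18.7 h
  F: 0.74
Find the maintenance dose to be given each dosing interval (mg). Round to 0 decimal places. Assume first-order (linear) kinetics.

701 mg

At steady state, F × (Dose/τ) = Css × CL.
Dose = Css × CL × τ / F = 23.5 × 1.180 × 18.7 / 0.74 = 700.7 mg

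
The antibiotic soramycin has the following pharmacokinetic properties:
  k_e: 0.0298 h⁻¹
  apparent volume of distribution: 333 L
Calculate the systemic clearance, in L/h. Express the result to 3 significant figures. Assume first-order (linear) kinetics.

9.92 L/h

CL = k × Vd = 0.0298 × 333 = 9.923 L/h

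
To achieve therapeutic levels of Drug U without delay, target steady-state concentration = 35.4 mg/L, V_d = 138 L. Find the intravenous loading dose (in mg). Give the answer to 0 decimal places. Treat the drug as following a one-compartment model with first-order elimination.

4885 mg

LD = Css × Vd = 35.4 × 138 = 4885 mg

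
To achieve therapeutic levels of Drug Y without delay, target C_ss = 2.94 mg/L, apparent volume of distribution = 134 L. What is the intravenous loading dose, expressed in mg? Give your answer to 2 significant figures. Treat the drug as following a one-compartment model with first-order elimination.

390 mg

LD = Css × Vd = 2.94 × 134 = 394.0 mg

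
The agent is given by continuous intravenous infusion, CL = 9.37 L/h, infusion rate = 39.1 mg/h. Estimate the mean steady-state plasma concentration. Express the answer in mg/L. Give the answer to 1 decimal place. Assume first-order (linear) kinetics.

At steady state Css = R₀ / CL = 39.1 / 9.370 = 4.173 mg/L

4.2 mg/L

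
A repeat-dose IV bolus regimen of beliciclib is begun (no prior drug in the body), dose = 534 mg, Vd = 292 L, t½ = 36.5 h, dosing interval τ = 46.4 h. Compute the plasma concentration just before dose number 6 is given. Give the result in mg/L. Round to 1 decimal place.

C₀ per dose = Dose / Vd = 534 / 292 = 1.829 mg/L
k = ln2 / t½ = 0.693147 / 36.5 = 0.01899 h⁻¹
Fraction remaining after one interval: r = e^(−kτ) = e^(−0.01899 × 46.4) = 0.4143
Before dose 6, 5 doses have been given (aged 1τ, 2τ, 3τ, 4τ, 5τ).
C_trough = C₀ × (r + r² + … + r^5) = C₀ × r(1−r^5)/(1−r)
        = 1.829 × 0.4143 × (1 − 0.01221) / (1 − 0.4143) = 1.278 mg/L

1.3 mg/L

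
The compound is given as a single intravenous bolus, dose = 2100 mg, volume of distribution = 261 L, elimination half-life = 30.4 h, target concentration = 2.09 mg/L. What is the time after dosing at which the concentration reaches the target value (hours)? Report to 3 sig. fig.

C₀ = Dose / Vd = 2100 / 261 = 8.046 mg/L
k = ln2 / t½ = 0.693147 / 30.4 = 0.02280 h⁻¹
t = ln(C₀ / C) / k = ln(8.046 / 2.09) / 0.02280
  = ln(3.850) / 0.02280 = 1.348 / 0.02280 = 59.12 h

59.1 h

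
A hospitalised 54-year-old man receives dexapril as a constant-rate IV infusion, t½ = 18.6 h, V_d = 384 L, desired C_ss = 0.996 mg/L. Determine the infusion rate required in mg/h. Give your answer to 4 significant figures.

14.25 mg/h

k = ln2 / t½ = 0.693147 / 18.6 = 0.03727 h⁻¹
CL = k × Vd = 0.03727 × 384 = 14.31 L/h
At steady state, infusion rate R₀ = Css × CL = 0.996 × 14.31 = 14.25 mg/h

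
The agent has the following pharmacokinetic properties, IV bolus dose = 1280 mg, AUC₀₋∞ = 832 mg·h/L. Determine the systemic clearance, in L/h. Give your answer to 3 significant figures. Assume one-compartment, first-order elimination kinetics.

CL = Dose / AUC = 1280 / 832 = 1.538 L/h

1.54 L/h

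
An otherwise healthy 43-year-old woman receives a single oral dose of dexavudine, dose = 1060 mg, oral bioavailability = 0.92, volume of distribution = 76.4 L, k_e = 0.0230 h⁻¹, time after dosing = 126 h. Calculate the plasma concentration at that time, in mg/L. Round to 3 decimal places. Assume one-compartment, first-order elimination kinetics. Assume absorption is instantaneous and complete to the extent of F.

0.704 mg/L

Amount reaching circulation = F × Dose = 0.92 × 1060 = 975.2 mg
C₀ = F·Dose / Vd = 975.2 / 76.4 = 12.76 mg/L
C = C₀ · e^(−k·t) = 12.76 × e^(−0.02300 × 126)
  = 12.76 × 0.05513 = 0.7035 mg/L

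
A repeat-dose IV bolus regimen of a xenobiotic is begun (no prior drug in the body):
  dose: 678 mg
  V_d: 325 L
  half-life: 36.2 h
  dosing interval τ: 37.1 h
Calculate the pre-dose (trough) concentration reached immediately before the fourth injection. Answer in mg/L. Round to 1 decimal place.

1.8 mg/L

C₀ per dose = Dose / Vd = 678 / 325 = 2.086 mg/L
k = ln2 / t½ = 0.693147 / 36.2 = 0.01915 h⁻¹
Fraction remaining after one interval: r = e^(−kτ) = e^(−0.01915 × 37.1) = 0.4914
Before dose 4, 3 doses have been given (aged 1τ, 2τ, 3τ).
C_trough = C₀ × (r + r² + … + r^3) = C₀ × r(1−r^3)/(1−r)
        = 2.086 × 0.4914 × (1 − 0.1187) / (1 − 0.4914) = 1.776 mg/L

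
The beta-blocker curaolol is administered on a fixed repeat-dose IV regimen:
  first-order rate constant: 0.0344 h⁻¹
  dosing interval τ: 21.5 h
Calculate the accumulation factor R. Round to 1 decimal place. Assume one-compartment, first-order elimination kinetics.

1.9

e^(−kτ) = e^(−0.03440 × 21.5) = 0.4773
Accumulation ratio R = 1 / (1 − e^(−kτ)) = 1 / (1 − 0.4773) = 1.913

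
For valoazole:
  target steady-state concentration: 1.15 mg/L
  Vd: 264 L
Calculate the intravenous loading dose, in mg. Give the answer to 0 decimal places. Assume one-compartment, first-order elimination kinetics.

LD = Css × Vd = 1.15 × 264 = 303.6 mg

304 mg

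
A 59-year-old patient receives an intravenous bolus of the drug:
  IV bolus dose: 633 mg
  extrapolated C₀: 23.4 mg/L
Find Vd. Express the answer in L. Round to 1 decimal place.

Vd = Dose / C₀ = 633.0 / 23.4 = 27.05 L

27.1 L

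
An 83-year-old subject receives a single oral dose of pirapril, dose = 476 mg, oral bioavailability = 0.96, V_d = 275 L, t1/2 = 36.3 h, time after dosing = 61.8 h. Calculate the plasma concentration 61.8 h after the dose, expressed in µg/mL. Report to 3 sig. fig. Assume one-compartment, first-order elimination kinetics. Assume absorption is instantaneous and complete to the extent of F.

0.511 µg/mL

Amount reaching circulation = F × Dose = 0.96 × 476.0 = 457.0 mg
C₀ = F·Dose / Vd = 457.0 / 275 = 1.662 mg/L
k = ln2 / t½ = 0.693147 / 36.3 = 0.01909 h⁻¹
C = C₀ · e^(−k·t) = 1.662 × e^(−0.01909 × 61.8)
  = 1.662 × 0.3074 = 0.5109 mg/L
(0.5109 mg/L = 0.5109 µg/mL)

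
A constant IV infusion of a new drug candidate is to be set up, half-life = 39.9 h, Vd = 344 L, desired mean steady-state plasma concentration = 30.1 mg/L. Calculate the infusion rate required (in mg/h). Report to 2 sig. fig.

180 mg/h

k = ln2 / t½ = 0.693147 / 39.9 = 0.01737 h⁻¹
CL = k × Vd = 0.01737 × 344 = 5.975 L/h
At steady state, infusion rate R₀ = Css × CL = 30.1 × 5.975 = 179.8 mg/h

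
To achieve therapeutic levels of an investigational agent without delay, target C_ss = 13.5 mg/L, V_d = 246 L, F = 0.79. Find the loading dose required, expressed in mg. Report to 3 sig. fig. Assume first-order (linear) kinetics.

4200 mg

LD = Css × Vd / F = 13.5 × 246 / 0.79 = 4204 mg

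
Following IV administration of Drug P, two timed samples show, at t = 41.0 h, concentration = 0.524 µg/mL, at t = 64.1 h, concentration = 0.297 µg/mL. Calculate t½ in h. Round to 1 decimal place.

28.2 h

k = ln(C₁/C₂) / (t₂ − t₁) = ln(0.524/0.297) / (64.1 − 41.0)
  = 0.5678 / 23.10 = 0.02458 h⁻¹
t½ = ln2 / k = 0.693147 / 0.02458 = 28.20 h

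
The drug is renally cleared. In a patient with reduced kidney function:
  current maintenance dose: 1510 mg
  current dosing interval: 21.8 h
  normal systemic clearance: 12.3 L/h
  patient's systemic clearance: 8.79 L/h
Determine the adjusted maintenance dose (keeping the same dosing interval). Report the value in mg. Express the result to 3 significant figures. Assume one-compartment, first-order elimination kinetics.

1080 mg

To keep the same average steady-state level, dosing rate must scale with clearance.
CL ratio = 8.79 / 12.3 = 0.7146
New dose (same interval) = 1510 × 0.7146 = 1079 mg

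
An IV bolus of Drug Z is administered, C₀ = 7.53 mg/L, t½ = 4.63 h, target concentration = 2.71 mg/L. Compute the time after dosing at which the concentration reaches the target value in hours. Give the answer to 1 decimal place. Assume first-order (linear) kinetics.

6.8 h

k = ln2 / t½ = 0.693147 / 4.63 = 0.1497 h⁻¹
t = ln(C₀ / C) / k = ln(7.530 / 2.71) / 0.1497
  = ln(2.779) / 0.1497 = 1.022 / 0.1497 = 6.827 h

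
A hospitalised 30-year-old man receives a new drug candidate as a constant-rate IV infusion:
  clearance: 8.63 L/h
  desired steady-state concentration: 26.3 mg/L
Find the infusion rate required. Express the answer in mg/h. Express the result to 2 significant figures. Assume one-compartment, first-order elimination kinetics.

At steady state, infusion rate R₀ = Css × CL = 26.3 × 8.630 = 227.0 mg/h

230 mg/h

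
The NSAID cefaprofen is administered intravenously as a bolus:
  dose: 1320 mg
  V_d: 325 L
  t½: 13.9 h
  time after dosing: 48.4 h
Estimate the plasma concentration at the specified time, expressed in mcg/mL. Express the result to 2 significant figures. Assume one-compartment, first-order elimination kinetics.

C₀ = Dose / Vd = 1320 / 325 = 4.062 mg/L
k = ln2 / t½ = 0.693147 / 13.9 = 0.04987 h⁻¹
C = C₀ · e^(−k·t) = 4.062 × e^(−0.04987 × 48.4)
  = 4.062 × 0.08948 = 0.3635 mg/L
(0.3635 mg/L = 0.3635 mcg/mL)

0.36 mcg/mL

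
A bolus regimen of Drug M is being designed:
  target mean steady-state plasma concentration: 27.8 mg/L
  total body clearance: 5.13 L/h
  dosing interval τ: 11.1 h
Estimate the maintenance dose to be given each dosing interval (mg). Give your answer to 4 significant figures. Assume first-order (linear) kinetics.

1583 mg

At steady state, Dose/τ = Css × CL.
Dose = Css × CL × τ = 27.8 × 5.130 × 11.1 = 1583 mg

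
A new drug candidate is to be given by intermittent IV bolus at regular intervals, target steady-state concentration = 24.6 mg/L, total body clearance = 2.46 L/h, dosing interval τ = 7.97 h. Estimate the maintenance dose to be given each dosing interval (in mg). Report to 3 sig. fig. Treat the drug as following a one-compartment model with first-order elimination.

At steady state, Dose/τ = Css × CL.
Dose = Css × CL × τ = 24.6 × 2.460 × 7.97 = 482.3 mg

482 mg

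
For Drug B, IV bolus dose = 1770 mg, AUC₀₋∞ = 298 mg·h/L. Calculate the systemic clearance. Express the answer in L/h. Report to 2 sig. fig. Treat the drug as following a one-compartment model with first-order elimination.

CL = Dose / AUC = 1770 / 298 = 5.940 L/h

5.9 L/h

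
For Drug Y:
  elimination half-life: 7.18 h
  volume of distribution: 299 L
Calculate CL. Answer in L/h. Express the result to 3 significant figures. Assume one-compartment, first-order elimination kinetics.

28.9 L/h

k = ln2 / t½ = 0.693147 / 7.18 = 0.09654 h⁻¹
CL = k × Vd = 0.09654 × 299 = 28.87 L/h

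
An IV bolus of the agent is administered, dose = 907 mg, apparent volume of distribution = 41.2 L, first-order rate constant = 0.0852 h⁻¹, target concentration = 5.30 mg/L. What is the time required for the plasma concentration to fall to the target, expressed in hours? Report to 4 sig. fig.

C₀ = Dose / Vd = 907.0 / 41.2 = 22.01 mg/L
t = ln(C₀ / C) / k = ln(22.01 / 5.30) / 0.08520
  = ln(4.153) / 0.08520 = 1.424 / 0.08520 = 16.71 h

16.71 h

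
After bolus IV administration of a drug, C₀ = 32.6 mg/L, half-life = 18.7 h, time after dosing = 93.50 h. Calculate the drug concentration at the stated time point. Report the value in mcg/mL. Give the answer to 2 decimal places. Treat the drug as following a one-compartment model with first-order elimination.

1.02 mcg/mL

k = ln2 / t½ = 0.693147 / 18.7 = 0.03707 h⁻¹
t / t½ = 93.50 / 18.7 = 5 half-lives
C = C₀ × (1/2)^5 = 32.60 × 0.03125 = 1.019 mg/L
(1.019 mg/L = 1.019 mcg/mL)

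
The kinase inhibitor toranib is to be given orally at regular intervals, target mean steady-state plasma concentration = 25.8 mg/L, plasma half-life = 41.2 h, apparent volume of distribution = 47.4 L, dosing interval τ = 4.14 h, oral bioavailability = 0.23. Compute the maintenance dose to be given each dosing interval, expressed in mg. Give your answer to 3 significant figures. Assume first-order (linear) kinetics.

k = ln2 / t½ = 0.693147 / 41.2 = 0.01682 h⁻¹
CL = k × Vd = 0.01682 × 47.4 = 0.7973 L/h
At steady state, F × (Dose/τ) = Css × CL.
Dose = Css × CL × τ / F = 25.8 × 0.7973 × 4.14 / 0.23 = 370.3 mg

370 mg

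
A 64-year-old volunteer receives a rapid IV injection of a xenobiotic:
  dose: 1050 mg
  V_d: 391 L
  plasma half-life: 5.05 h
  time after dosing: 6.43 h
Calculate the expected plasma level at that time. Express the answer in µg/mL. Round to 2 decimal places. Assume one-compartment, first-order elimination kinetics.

C₀ = Dose / Vd = 1050 / 391 = 2.685 mg/L
k = ln2 / t½ = 0.693147 / 5.05 = 0.1373 h⁻¹
C = C₀ · e^(−k·t) = 2.685 × e^(−0.1373 × 6.43)
  = 2.685 × 0.4136 = 1.111 mg/L
(1.111 mg/L = 1.111 µg/mL)

1.11 µg/mL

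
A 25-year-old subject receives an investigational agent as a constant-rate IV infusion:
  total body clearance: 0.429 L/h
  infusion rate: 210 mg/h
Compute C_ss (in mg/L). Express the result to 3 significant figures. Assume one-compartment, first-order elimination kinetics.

At steady state Css = R₀ / CL = 210 / 0.4290 = 489.5 mg/L

490 mg/L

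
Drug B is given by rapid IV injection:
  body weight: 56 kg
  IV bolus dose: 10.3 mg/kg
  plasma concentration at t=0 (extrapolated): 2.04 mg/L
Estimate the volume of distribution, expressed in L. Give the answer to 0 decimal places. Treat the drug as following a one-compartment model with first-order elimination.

283 L

Dose = 10.3 × 56 = 576.8 mg
Vd = Dose / C₀ = 576.8 / 2.04 = 282.7 L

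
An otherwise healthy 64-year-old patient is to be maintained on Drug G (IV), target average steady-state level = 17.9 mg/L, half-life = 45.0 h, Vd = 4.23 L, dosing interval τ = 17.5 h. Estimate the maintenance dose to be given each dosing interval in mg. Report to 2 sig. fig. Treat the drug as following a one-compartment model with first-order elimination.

20 mg

k = ln2 / t½ = 0.693147 / 45.0 = 0.01540 h⁻¹
CL = k × Vd = 0.01540 × 4.23 = 0.06514 L/h
At steady state, Dose/τ = Css × CL.
Dose = Css × CL × τ = 17.9 × 0.06514 × 17.5 = 20.41 mg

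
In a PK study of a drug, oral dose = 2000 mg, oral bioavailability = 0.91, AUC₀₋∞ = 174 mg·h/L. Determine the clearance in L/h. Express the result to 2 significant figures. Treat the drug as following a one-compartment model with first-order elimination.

CL = F·Dose / AUC = 0.91 × 2000 / 174 = 10.46 L/h

10 L/h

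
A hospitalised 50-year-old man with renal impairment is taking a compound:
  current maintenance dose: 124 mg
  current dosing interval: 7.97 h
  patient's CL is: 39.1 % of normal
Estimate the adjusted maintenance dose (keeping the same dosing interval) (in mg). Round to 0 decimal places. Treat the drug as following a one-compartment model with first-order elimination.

48 mg

To keep the same average steady-state level, dosing rate must scale with clearance.
CL ratio = 39.1 / 100 = 0.3910
New dose (same interval) = 124 × 0.3910 = 48.48 mg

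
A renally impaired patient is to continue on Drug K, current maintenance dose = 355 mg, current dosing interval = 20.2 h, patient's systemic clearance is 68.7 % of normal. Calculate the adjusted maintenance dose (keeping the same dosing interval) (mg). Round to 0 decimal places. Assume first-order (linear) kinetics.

244 mg

To keep the same average steady-state level, dosing rate must scale with clearance.
CL ratio = 68.7 / 100 = 0.6870
New dose (same interval) = 355 × 0.6870 = 243.9 mg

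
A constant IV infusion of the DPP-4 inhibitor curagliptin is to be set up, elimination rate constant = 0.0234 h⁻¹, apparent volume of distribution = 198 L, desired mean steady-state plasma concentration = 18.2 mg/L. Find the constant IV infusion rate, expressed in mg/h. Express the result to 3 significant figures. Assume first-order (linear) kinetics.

CL = k × Vd = 0.02340 × 198 = 4.633 L/h
At steady state, infusion rate R₀ = Css × CL = 18.2 × 4.633 = 84.32 mg/h

84.3 mg/h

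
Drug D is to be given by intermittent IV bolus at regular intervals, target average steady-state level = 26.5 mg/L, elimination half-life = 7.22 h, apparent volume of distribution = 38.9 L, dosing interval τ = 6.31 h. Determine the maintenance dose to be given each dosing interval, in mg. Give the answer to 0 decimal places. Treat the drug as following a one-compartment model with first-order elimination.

624 mg

k = ln2 / t½ = 0.693147 / 7.22 = 0.09600 h⁻¹
CL = k × Vd = 0.09600 × 38.9 = 3.734 L/h
At steady state, Dose/τ = Css × CL.
Dose = Css × CL × τ = 26.5 × 3.734 × 6.31 = 624.4 mg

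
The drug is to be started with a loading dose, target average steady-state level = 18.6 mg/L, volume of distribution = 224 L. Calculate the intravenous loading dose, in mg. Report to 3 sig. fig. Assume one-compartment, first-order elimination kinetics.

LD = Css × Vd = 18.6 × 224 = 4166 mg

4170 mg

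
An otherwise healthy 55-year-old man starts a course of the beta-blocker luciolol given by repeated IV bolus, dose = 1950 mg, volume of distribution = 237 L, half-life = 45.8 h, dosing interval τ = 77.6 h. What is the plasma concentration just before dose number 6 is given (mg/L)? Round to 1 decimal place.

C₀ per dose = Dose / Vd = 1950 / 237 = 8.228 mg/L
k = ln2 / t½ = 0.693147 / 45.8 = 0.01513 h⁻¹
Fraction remaining after one interval: r = e^(−kτ) = e^(−0.01513 × 77.6) = 0.3091
Before dose 6, 5 doses have been given (aged 1τ, 2τ, 3τ, 4τ, 5τ).
C_trough = C₀ × (r + r² + … + r^5) = C₀ × r(1−r^5)/(1−r)
        = 8.228 × 0.3091 × (1 − 0.002822) / (1 − 0.3091) = 3.671 mg/L

3.7 mg/L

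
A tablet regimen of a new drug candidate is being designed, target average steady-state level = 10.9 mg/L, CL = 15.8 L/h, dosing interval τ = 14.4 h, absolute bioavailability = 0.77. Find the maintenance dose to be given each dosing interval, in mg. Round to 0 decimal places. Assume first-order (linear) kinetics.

3221 mg

At steady state, F × (Dose/τ) = Css × CL.
Dose = Css × CL × τ / F = 10.9 × 15.80 × 14.4 / 0.77 = 3221 mg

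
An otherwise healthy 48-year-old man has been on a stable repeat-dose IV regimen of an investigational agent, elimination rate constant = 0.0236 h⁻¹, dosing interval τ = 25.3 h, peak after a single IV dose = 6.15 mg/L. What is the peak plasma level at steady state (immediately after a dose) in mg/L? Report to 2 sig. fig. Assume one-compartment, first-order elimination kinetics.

e^(−kτ) = e^(−0.02360 × 25.3) = 0.5504
Accumulation ratio R = 1 / (1 − e^(−kτ)) = 1 / (1 − 0.5504) = 2.224
Steady-state peak = C₀ × R = 6.15 × 2.224 = 13.68 mg/L

14 mg/L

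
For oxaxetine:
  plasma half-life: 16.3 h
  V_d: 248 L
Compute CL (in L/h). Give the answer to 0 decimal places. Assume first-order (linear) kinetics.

11 L/h

k = ln2 / t½ = 0.693147 / 16.3 = 0.04252 h⁻¹
CL = k × Vd = 0.04252 × 248 = 10.54 L/h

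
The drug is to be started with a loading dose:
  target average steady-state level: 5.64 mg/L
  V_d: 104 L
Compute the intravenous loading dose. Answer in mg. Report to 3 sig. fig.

LD = Css × Vd = 5.64 × 104 = 586.6 mg

587 mg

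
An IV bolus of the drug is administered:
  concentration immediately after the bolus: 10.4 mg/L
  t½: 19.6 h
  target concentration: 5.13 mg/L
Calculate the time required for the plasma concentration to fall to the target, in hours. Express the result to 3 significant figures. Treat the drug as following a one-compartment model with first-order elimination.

k = ln2 / t½ = 0.693147 / 19.6 = 0.03536 h⁻¹
t = ln(C₀ / C) / k = ln(10.40 / 5.13) / 0.03536
  = ln(2.027) / 0.03536 = 0.7066 / 0.03536 = 19.98 h

20.0 h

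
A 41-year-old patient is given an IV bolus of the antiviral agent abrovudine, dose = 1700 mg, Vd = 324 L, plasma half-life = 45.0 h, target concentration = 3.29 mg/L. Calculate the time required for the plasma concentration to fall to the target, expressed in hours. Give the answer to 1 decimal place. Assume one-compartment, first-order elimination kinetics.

30.3 h

C₀ = Dose / Vd = 1700 / 324 = 5.247 mg/L
k = ln2 / t½ = 0.693147 / 45.0 = 0.01540 h⁻¹
t = ln(C₀ / C) / k = ln(5.247 / 3.29) / 0.01540
  = ln(1.595) / 0.01540 = 0.4669 / 0.01540 = 30.32 h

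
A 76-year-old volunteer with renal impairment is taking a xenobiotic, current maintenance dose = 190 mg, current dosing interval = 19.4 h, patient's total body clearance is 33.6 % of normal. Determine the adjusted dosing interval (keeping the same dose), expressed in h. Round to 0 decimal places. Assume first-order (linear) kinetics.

58 h

To keep the same average steady-state level, dosing rate must scale with clearance.
CL ratio = 33.6 / 100 = 0.3360
New interval (same dose) = 19.4 / 0.3360 = 57.74 h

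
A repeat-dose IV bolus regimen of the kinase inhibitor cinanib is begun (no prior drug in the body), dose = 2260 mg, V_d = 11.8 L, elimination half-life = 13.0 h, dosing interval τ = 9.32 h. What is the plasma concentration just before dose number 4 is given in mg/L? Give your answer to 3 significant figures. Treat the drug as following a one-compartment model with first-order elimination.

231 mg/L

C₀ per dose = Dose / Vd = 2260 / 11.8 = 191.5 mg/L
k = ln2 / t½ = 0.693147 / 13.0 = 0.05332 h⁻¹
Fraction remaining after one interval: r = e^(−kτ) = e^(−0.05332 × 9.32) = 0.6084
Before dose 4, 3 doses have been given (aged 1τ, 2τ, 3τ).
C_trough = C₀ × (r + r² + … + r^3) = C₀ × r(1−r^3)/(1−r)
        = 191.5 × 0.6084 × (1 − 0.2252) / (1 − 0.6084) = 230.5 mg/L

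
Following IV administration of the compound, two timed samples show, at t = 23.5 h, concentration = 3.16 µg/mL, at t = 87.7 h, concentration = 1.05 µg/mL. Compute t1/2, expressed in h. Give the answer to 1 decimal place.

40.4 h

k = ln(C₁/C₂) / (t₂ − t₁) = ln(3.16/1.05) / (87.7 − 23.5)
  = 1.102 / 64.20 = 0.01717 h⁻¹
t½ = ln2 / k = 0.693147 / 0.01717 = 40.37 h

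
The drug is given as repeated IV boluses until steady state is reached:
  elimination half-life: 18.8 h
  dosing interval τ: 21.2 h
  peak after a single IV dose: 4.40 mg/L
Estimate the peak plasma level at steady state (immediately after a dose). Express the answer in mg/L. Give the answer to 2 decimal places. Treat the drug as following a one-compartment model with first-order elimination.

8.11 mg/L

k = ln2 / t½ = 0.693147 / 18.8 = 0.03687 h⁻¹
e^(−kτ) = e^(−0.03687 × 21.2) = 0.4577
Accumulation ratio R = 1 / (1 − e^(−kτ)) = 1 / (1 − 0.4577) = 1.844
Steady-state peak = C₀ × R = 4.40 × 1.844 = 8.114 mg/L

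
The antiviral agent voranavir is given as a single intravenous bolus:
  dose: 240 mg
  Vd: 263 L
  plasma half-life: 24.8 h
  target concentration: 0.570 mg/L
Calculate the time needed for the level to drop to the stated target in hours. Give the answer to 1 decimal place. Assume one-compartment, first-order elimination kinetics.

16.8 h

C₀ = Dose / Vd = 240.0 / 263 = 0.9125 mg/L
k = ln2 / t½ = 0.693147 / 24.8 = 0.02795 h⁻¹
t = ln(C₀ / C) / k = ln(0.9125 / 0.570) / 0.02795
  = ln(1.601) / 0.02795 = 0.4706 / 0.02795 = 16.84 h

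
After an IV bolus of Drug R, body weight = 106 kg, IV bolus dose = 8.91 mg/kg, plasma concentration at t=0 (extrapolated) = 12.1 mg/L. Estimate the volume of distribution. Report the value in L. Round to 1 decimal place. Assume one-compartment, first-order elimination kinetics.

78.1 L

Dose = 8.91 × 106 = 944.5 mg
Vd = Dose / C₀ = 944.5 / 12.1 = 78.06 L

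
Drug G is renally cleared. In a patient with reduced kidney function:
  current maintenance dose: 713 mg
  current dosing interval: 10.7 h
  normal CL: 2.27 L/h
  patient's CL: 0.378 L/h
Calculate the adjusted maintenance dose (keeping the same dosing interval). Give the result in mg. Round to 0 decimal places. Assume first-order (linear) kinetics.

119 mg

To keep the same average steady-state level, dosing rate must scale with clearance.
CL ratio = 0.378 / 2.27 = 0.1665
New dose (same interval) = 713 × 0.1665 = 118.7 mg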